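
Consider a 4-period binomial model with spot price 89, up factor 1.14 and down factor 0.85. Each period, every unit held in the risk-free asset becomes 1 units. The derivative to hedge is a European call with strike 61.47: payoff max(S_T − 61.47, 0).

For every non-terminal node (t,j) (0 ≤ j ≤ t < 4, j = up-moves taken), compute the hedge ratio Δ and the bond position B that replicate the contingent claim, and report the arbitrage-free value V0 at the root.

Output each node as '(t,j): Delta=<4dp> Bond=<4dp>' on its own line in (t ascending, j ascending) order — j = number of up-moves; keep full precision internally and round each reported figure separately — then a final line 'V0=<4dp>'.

(0,0): Delta=0.9346 Bond=-54.8307
(1,0): Delta=0.8405 Bond=-47.7173
(1,1): Delta=1.0000 Bond=-61.4700
(2,0): Delta=0.6114 Bond=-32.9822
(2,1): Delta=1.0000 Bond=-61.4700
(2,2): Delta=1.0000 Bond=-61.4700
(3,0): Delta=0.0529 Bond=-2.4595
(3,1): Delta=1.0000 Bond=-61.4700
(3,2): Delta=1.0000 Bond=-61.4700
(3,3): Delta=1.0000 Bond=-61.4700
V0=28.3453

No-arbitrage ⇒ martingale measure with p* = (R−d)/(u−d) = 0.5172.
Payoff layer (t=4): V(4,0)=0.0000, V(4,1)=0.8391, V(4,2)=22.0975, V(4,3)=50.6088, V(4,4)=88.8475
  t=3,j=0: stock 54.6571 → up 62.3091 (V=0.8391), down 46.4586 (V=0.0000). Price 0.4340; hedge Δ=0.0529, bond B=-2.4595.
  t=3,j=1: stock 73.3048 → up 83.5675 (V=22.0975), down 62.3091 (V=0.8391). Price 11.8348; hedge Δ=1.0000, bond B=-61.4700.
  t=3,j=2: stock 98.3147 → up 112.0788 (V=50.6088), down 83.5675 (V=22.0975). Price 36.8447; hedge Δ=1.0000, bond B=-61.4700.
  t=3,j=3: stock 131.8574 → up 150.3175 (V=88.8475), down 112.0788 (V=50.6088). Price 70.3874; hedge Δ=1.0000, bond B=-61.4700.
  t=2,j=0: stock 64.3025 → up 73.3048 (V=11.8348), down 54.6571 (V=0.4340). Price 6.3310; hedge Δ=0.6114, bond B=-32.9822.
  t=2,j=1: stock 86.2410 → up 98.3147 (V=36.8447), down 73.3048 (V=11.8348). Price 24.7710; hedge Δ=1.0000, bond B=-61.4700.
  t=2,j=2: stock 115.6644 → up 131.8574 (V=70.3874), down 98.3147 (V=36.8447). Price 54.1944; hedge Δ=1.0000, bond B=-61.4700.
  t=1,j=0: stock 75.6500 → up 86.2410 (V=24.7710), down 64.3025 (V=6.3310). Price 15.8689; hedge Δ=0.8405, bond B=-47.7173.
  t=1,j=1: stock 101.4600 → up 115.6644 (V=54.1944), down 86.2410 (V=24.7710). Price 39.9900; hedge Δ=1.0000, bond B=-61.4700.
  t=0,j=0: stock 89.0000 → up 101.4600 (V=39.9900), down 75.6500 (V=15.8689). Price 28.3453; hedge Δ=0.9346, bond B=-54.8307.
Self-financing check: at every node Δ·S+B equals the discounted successor values.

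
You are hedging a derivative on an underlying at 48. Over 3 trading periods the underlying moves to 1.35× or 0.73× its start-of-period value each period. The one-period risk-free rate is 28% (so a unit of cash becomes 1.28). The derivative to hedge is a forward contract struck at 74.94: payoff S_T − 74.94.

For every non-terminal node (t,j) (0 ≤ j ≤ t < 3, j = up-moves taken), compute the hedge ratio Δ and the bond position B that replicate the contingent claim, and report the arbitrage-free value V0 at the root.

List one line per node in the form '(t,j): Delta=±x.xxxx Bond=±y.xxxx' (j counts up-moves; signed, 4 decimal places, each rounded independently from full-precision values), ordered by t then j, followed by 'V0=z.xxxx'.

No-arbitrage ⇒ martingale measure with p* = (R−d)/(u−d) = 0.8871.
Payoff layer (t=3): V(3,0)=-56.2672, V(3,1)=-40.4081, V(3,2)=-11.0796, V(3,3)=43.1580
  t=2,j=0: stock 25.5792 → up 34.5319 (V=-40.4081), down 18.6728 (V=-56.2672). Price -32.9677; hedge Δ=1.0000, bond B=-58.5469.
  t=2,j=1: stock 47.3040 → up 63.8604 (V=-11.0796), down 34.5319 (V=-40.4081). Price -11.2429; hedge Δ=1.0000, bond B=-58.5469.
  t=2,j=2: stock 87.4800 → up 118.0980 (V=43.1580), down 63.8604 (V=-11.0796). Price 28.9331; hedge Δ=1.0000, bond B=-58.5469.
  t=1,j=0: stock 35.0400 → up 47.3040 (V=-11.2429), down 25.5792 (V=-32.9677). Price -10.6997; hedge Δ=1.0000, bond B=-45.7397.
  t=1,j=1: stock 64.8000 → up 87.4800 (V=28.9331), down 47.3040 (V=-11.2429). Price 19.0603; hedge Δ=1.0000, bond B=-45.7397.
  t=0,j=0: stock 48.0000 → up 64.8000 (V=19.0603), down 35.0400 (V=-10.6997). Price 12.2658; hedge Δ=1.0000, bond B=-35.7342.
Check: Δ(0,0)·S0 + B(0,0) = 12.2658 = V0.

(0,0): Delta=1.0000 Bond=-35.7342
(1,0): Delta=1.0000 Bond=-45.7397
(1,1): Delta=1.0000 Bond=-45.7397
(2,0): Delta=1.0000 Bond=-58.5469
(2,1): Delta=1.0000 Bond=-58.5469
(2,2): Delta=1.0000 Bond=-58.5469
V0=12.2658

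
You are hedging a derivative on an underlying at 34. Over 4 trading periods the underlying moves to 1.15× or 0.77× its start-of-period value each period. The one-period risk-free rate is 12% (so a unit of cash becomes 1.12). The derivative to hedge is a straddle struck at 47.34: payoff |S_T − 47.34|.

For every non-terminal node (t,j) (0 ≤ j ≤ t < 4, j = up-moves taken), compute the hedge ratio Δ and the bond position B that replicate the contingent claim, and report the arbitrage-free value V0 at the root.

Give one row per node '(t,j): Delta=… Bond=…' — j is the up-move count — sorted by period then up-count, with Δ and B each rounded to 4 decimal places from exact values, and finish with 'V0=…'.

Under the risk-neutral measure, an up-move has probability p* = (R−d)/(u−d) = 0.9211 and values discount at R = 1.12.
Terminal payoffs: V(4,0)=35.3880, V(4,1)=29.4896, V(4,2)=20.6803, V(4,3)=7.5235, V(4,4)=12.1262
Node (3,0) S=15.5221: V=(p*·29.4896+(1−p*)·35.3880)/1.12=26.7457; Δ=(29.4896−35.3880)/(17.8504−11.9520)=-1.0000; B=V−Δ·S=42.2679
Node (3,1) S=23.1824: V=(p*·20.6803+(1−p*)·29.4896)/1.12=19.0855; Δ=(20.6803−29.4896)/(26.6597−17.8504)=-1.0000; B=V−Δ·S=42.2679
Node (3,2) S=34.6230: V=(p*·7.5235+(1−p*)·20.6803)/1.12=7.6448; Δ=(7.5235−20.6803)/(39.8165−26.6597)=-1.0000; B=V−Δ·S=42.2679
Node (3,3) S=51.7097: V=(p*·12.1262+(1−p*)·7.5235)/1.12=10.5025; Δ=(12.1262−7.5235)/(59.4662−39.8165)=0.2342; B=V−Δ·S=-1.6099
Node (2,0) S=20.1586: V=(p*·19.0855+(1−p*)·26.7457)/1.12=17.5806; Δ=(19.0855−26.7457)/(23.1824−15.5221)=-1.0000; B=V−Δ·S=37.7392
Node (2,1) S=30.1070: V=(p*·7.6448+(1−p*)·19.0855)/1.12=7.6322; Δ=(7.6448−19.0855)/(34.6230−23.1824)=-1.0000; B=V−Δ·S=37.7392
Node (2,2) S=44.9650: V=(p*·10.5025+(1−p*)·7.6448)/1.12=9.1758; Δ=(10.5025−7.6448)/(51.7097−34.6230)=0.1672; B=V−Δ·S=1.6555
Node (1,0) S=26.1800: V=(p*·7.6322+(1−p*)·17.5806)/1.12=7.5157; Δ=(7.6322−17.5806)/(30.1070−20.1586)=-1.0000; B=V−Δ·S=33.6957
Node (1,1) S=39.1000: V=(p*·9.1758+(1−p*)·7.6322)/1.12=8.0839; Δ=(9.1758−7.6322)/(44.9650−30.1070)=0.1039; B=V−Δ·S=4.0216
Node (0,0) S=34.0000: V=(p*·8.0839+(1−p*)·7.5157)/1.12=7.1777; Δ=(8.0839−7.5157)/(39.1000−26.1800)=0.0440; B=V−Δ·S=5.6824
Each (Δ,B) replicates both successor values, so the strategy is self-financing and V0 is arbitrage-free.

(0,0): Delta=0.0440 Bond=5.6824
(1,0): Delta=-1.0000 Bond=33.6957
(1,1): Delta=0.1039 Bond=4.0216
(2,0): Delta=-1.0000 Bond=37.7392
(2,1): Delta=-1.0000 Bond=37.7392
(2,2): Delta=0.1672 Bond=1.6555
(3,0): Delta=-1.0000 Bond=42.2679
(3,1): Delta=-1.0000 Bond=42.2679
(3,2): Delta=-1.0000 Bond=42.2679
(3,3): Delta=0.2342 Bond=-1.6099
V0=7.1777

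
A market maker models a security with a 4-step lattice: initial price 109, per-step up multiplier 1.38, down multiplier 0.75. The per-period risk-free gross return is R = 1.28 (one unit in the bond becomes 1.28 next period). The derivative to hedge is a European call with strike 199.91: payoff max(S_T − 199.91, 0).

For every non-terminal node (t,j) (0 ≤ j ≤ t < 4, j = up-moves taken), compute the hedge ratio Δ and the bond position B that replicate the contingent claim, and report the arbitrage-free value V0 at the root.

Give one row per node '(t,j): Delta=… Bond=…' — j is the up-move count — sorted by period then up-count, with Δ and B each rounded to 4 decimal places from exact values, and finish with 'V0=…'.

(0,0): Delta=0.7811 Bond=-46.5727
(1,0): Delta=0.1253 Bond=-6.0002
(1,1): Delta=0.8483 Bond=-69.7287
(2,0): Delta=0.0000 Bond=0.0000
(2,1): Delta=0.1381 Bond=-9.1293
(2,2): Delta=0.9212 Bond=-104.3704
(3,0): Delta=0.0000 Bond=0.0000
(3,1): Delta=0.0000 Bond=0.0000
(3,2): Delta=0.1523 Bond=-13.8903
(3,3): Delta=1.0000 Bond=-156.1797
V0=38.5649

The replicating-portfolio and risk-neutral prices coincide; use p* = (1.28−0.75)/(1.38−0.75) = 0.8413 for the latter.
Terminal payoffs: V(4,0)=0.0000, V(4,1)=0.0000, V(4,2)=0.0000, V(4,3)=14.9349, V(4,4)=195.4046
Node (3,0) S=45.9844: V=(p*·0.0000+(1−p*)·0.0000)/1.28=0.0000; Δ=(0.0000−0.0000)/(63.4584−34.4883)=0.0000; B=V−Δ·S=0.0000
Node (3,1) S=84.6112: V=(p*·0.0000+(1−p*)·0.0000)/1.28=0.0000; Δ=(0.0000−0.0000)/(116.7635−63.4584)=0.0000; B=V−Δ·S=0.0000
Node (3,2) S=155.6847: V=(p*·14.9349+(1−p*)·0.0000)/1.28=9.8158; Δ=(14.9349−0.0000)/(214.8449−116.7635)=0.1523; B=V−Δ·S=-13.8903
Node (3,3) S=286.4598: V=(p*·195.4046+(1−p*)·14.9349)/1.28=130.2802; Δ=(195.4046−14.9349)/(395.3146−214.8449)=1.0000; B=V−Δ·S=-156.1797
Node (2,0) S=61.3125: V=(p*·0.0000+(1−p*)·0.0000)/1.28=0.0000; Δ=(0.0000−0.0000)/(84.6112−45.9844)=0.0000; B=V−Δ·S=0.0000
Node (2,1) S=112.8150: V=(p*·9.8158+(1−p*)·0.0000)/1.28=6.4514; Δ=(9.8158−0.0000)/(155.6847−84.6112)=0.1381; B=V−Δ·S=-9.1293
Node (2,2) S=207.5796: V=(p*·130.2802+(1−p*)·9.8158)/1.28=86.8428; Δ=(130.2802−9.8158)/(286.4598−155.6847)=0.9212; B=V−Δ·S=-104.3704
Node (1,0) S=81.7500: V=(p*·6.4514+(1−p*)·0.0000)/1.28=4.2401; Δ=(6.4514−0.0000)/(112.8150−61.3125)=0.1253; B=V−Δ·S=-6.0002
Node (1,1) S=150.4200: V=(p*·86.8428+(1−p*)·6.4514)/1.28=57.8768; Δ=(86.8428−6.4514)/(207.5796−112.8150)=0.8483; B=V−Δ·S=-69.7287
Node (0,0) S=109.0000: V=(p*·57.8768+(1−p*)·4.2401)/1.28=38.5649; Δ=(57.8768−4.2401)/(150.4200−81.7500)=0.7811; B=V−Δ·S=-46.5727
Self-financing check: at every node Δ·S+B equals the discounted successor values.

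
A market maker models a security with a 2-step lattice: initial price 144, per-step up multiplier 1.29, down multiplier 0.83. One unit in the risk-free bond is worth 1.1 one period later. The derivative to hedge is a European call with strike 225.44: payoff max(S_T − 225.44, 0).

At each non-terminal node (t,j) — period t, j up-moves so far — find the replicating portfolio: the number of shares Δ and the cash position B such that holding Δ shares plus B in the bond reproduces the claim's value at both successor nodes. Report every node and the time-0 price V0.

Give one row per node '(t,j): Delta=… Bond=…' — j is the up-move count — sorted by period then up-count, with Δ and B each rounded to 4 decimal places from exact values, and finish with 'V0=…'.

No-arbitrage ⇒ martingale measure with p* = (R−d)/(u−d) = 0.5870.
At expiry t=2: V(2,0)=0.0000, V(2,1)=0.0000, V(2,2)=14.1904
  t=1,j=0: stock 119.5200 → up 154.1808 (V=0.0000), down 99.2016 (V=0.0000). Price 0.0000; hedge Δ=0.0000, bond B=0.0000.
  t=1,j=1: stock 185.7600 → up 239.6304 (V=14.1904), down 154.1808 (V=0.0000). Price 7.5720; hedge Δ=0.1661, bond B=-23.2767.
  t=0,j=0: stock 144.0000 → up 185.7600 (V=7.5720), down 119.5200 (V=0.0000). Price 4.0404; hedge Δ=0.1143, bond B=-12.4204.
Each (Δ,B) replicates both successor values, so the strategy is self-financing and V0 is arbitrage-free.

(0,0): Delta=0.1143 Bond=-12.4204
(1,0): Delta=0.0000 Bond=0.0000
(1,1): Delta=0.1661 Bond=-23.2767
V0=4.0404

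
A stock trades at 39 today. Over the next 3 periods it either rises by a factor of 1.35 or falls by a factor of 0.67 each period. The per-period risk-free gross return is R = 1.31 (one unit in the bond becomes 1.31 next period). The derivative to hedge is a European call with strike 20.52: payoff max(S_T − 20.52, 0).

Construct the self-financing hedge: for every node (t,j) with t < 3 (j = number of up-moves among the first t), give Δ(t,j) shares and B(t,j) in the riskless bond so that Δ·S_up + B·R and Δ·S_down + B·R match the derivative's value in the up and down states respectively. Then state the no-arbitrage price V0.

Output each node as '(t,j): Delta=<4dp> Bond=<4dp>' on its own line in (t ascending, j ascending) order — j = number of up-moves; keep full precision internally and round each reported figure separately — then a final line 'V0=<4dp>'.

(0,0): Delta=0.9993 Bond=-9.1009
(1,0): Delta=0.9778 Bond=-11.3592
(1,1): Delta=1.0000 Bond=-11.9573
(2,0): Delta=0.2616 Bond=-2.3426
(2,1): Delta=1.0000 Bond=-15.6641
(2,2): Delta=1.0000 Bond=-15.6641
V0=29.8731

Risk-neutral probability p* = (R−d)/(u−d) = (1.31−0.67)/(1.35−0.67) = 0.9412.
Terminal values V(3,·): V(3,0)=0.0000, V(3,1)=3.1146, V(3,2)=27.1019, V(3,3)=75.4346
(2,0): S=17.5071. Δ = (V_up−V_dn)/(S_up−S_dn) = (3.1146−0.0000)/(23.6346−11.7298) = 0.2616. V = [p*·3.1146 + (1−p*)·0.0000]/1.31 = 2.2377. B = V − Δ·S = -2.3426.
(2,1): S=35.2755. Δ = (V_up−V_dn)/(S_up−S_dn) = (27.1019−3.1146)/(47.6219−23.6346) = 1.0000. V = [p*·27.1019 + (1−p*)·3.1146]/1.31 = 19.6114. B = V − Δ·S = -15.6641.
(2,2): S=71.0775. Δ = (V_up−V_dn)/(S_up−S_dn) = (75.4346−27.1019)/(95.9546−47.6219) = 1.0000. V = [p*·75.4346 + (1−p*)·27.1019]/1.31 = 55.4134. B = V − Δ·S = -15.6641.
(1,0): S=26.1300. Δ = (V_up−V_dn)/(S_up−S_dn) = (19.6114−2.2377)/(35.2755−17.5071) = 0.9778. V = [p*·19.6114 + (1−p*)·2.2377]/1.31 = 14.1904. B = V − Δ·S = -11.3592.
(1,1): S=52.6500. Δ = (V_up−V_dn)/(S_up−S_dn) = (55.4134−19.6114)/(71.0775−35.2755) = 1.0000. V = [p*·55.4134 + (1−p*)·19.6114]/1.31 = 40.6927. B = V − Δ·S = -11.9573.
(0,0): S=39.0000. Δ = (V_up−V_dn)/(S_up−S_dn) = (40.6927−14.1904)/(52.6500−26.1300) = 0.9993. V = [p*·40.6927 + (1−p*)·14.1904]/1.31 = 29.8731. B = V − Δ·S = -9.1009.
The time-0 hedge costs 29.8731, which is the no-arbitrage price.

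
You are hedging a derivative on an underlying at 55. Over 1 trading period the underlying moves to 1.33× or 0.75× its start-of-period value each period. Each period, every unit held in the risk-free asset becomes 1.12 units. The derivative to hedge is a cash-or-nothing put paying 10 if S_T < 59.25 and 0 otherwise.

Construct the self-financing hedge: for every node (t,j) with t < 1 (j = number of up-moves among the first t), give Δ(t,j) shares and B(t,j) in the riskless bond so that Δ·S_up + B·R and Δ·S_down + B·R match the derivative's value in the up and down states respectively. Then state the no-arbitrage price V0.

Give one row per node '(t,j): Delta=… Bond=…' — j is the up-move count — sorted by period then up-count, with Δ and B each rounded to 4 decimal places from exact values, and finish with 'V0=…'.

Under the risk-neutral measure, an up-move has probability p* = (R−d)/(u−d) = 0.6379 and values discount at R = 1.12.
Terminal values V(1,·): V(1,0)=10.0000, V(1,1)=0.0000
Node (0,0) S=55.0000: V=(p*·0.0000+(1−p*)·10.0000)/1.12=3.2328; Δ=(0.0000−10.0000)/(73.1500−41.2500)=-0.3135; B=V−Δ·S=20.4741
Check: Δ(0,0)·S0 + B(0,0) = 3.2328 = V0.

(0,0): Delta=-0.3135 Bond=20.4741
V0=3.2328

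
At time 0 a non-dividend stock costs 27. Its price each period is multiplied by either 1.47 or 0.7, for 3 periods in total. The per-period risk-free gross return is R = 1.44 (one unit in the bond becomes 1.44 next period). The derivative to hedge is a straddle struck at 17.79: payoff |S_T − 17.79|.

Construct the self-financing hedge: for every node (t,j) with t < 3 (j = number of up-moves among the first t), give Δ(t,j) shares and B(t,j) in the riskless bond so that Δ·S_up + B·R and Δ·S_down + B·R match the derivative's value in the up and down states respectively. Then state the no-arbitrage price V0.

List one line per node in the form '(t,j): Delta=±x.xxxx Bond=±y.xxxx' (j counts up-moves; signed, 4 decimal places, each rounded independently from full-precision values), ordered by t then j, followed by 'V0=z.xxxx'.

(0,0): Delta=0.9994 Bond=-5.9413
(1,0): Delta=0.9683 Bond=-7.9674
(1,1): Delta=1.0000 Bond=-8.5793
(2,0): Delta=-0.6745 Bond=10.2606
(2,1): Delta=1.0000 Bond=-12.3542
(2,2): Delta=1.0000 Bond=-12.3542
V0=21.0425

Since d<R<u, set p* = (R−d)/(u−d) = 0.9610; price each node as the discounted p*-expectation of its children.
Terminal values V(3,·): V(3,0)=8.5290, V(3,1)=1.6581, V(3,2)=23.0510, V(3,3)=67.9761
Node (2,0) S=13.2300: V=(p*·1.6581+(1−p*)·8.5290)/1.44=1.3374; Δ=(1.6581−8.5290)/(19.4481−9.2610)=-0.6745; B=V−Δ·S=10.2606
Node (2,1) S=27.7830: V=(p*·23.0510+(1−p*)·1.6581)/1.44=15.4288; Δ=(23.0510−1.6581)/(40.8410−19.4481)=1.0000; B=V−Δ·S=-12.3542
Node (2,2) S=58.3443: V=(p*·67.9761+(1−p*)·23.0510)/1.44=45.9901; Δ=(67.9761−23.0510)/(85.7661−40.8410)=1.0000; B=V−Δ·S=-12.3542
Node (1,0) S=18.9000: V=(p*·15.4288+(1−p*)·1.3374)/1.44=10.3332; Δ=(15.4288−1.3374)/(27.7830−13.2300)=0.9683; B=V−Δ·S=-7.9674
Node (1,1) S=39.6900: V=(p*·45.9901+(1−p*)·15.4288)/1.44=31.1107; Δ=(45.9901−15.4288)/(58.3443−27.7830)=1.0000; B=V−Δ·S=-8.5793
Node (0,0) S=27.0000: V=(p*·31.1107+(1−p*)·10.3332)/1.44=21.0425; Δ=(31.1107−10.3332)/(39.6900−18.9000)=0.9994; B=V−Δ·S=-5.9413
Self-financing check: at every node Δ·S+B equals the discounted successor values.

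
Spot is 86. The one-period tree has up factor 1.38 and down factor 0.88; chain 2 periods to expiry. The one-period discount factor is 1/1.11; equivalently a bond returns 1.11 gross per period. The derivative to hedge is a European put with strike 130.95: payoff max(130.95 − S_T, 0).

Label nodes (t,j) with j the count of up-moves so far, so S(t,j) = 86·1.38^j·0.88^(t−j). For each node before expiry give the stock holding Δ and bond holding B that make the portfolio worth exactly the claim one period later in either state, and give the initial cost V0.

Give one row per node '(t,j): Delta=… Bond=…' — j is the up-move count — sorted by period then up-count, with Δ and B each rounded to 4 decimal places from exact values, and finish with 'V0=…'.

(0,0): Delta=-0.6836 Bond=84.7108
(1,0): Delta=-1.0000 Bond=117.9730
(1,1): Delta=-0.4468 Bond=65.9207
V0=25.9199

Under the risk-neutral measure, an up-move has probability p* = (R−d)/(u−d) = 0.4600 and values discount at R = 1.11.
Payoff layer (t=2): V(2,0)=64.3516, V(2,1)=26.5116, V(2,2)=0.0000
(1,0): S=75.6800. Δ = (V_up−V_dn)/(S_up−S_dn) = (26.5116−64.3516)/(104.4384−66.5984) = -1.0000. V = [p*·26.5116 + (1−p*)·64.3516]/1.11 = 42.2930. B = V − Δ·S = 117.9730.
(1,1): S=118.6800. Δ = (V_up−V_dn)/(S_up−S_dn) = (0.0000−26.5116)/(163.7784−104.4384) = -0.4468. V = [p*·0.0000 + (1−p*)·26.5116]/1.11 = 12.8975. B = V − Δ·S = 65.9207.
(0,0): S=86.0000. Δ = (V_up−V_dn)/(S_up−S_dn) = (12.8975−42.2930)/(118.6800−75.6800) = -0.6836. V = [p*·12.8975 + (1−p*)·42.2930]/1.11 = 25.9199. B = V − Δ·S = 84.7108.
Self-financing check: at every node Δ·S+B equals the discounted successor values.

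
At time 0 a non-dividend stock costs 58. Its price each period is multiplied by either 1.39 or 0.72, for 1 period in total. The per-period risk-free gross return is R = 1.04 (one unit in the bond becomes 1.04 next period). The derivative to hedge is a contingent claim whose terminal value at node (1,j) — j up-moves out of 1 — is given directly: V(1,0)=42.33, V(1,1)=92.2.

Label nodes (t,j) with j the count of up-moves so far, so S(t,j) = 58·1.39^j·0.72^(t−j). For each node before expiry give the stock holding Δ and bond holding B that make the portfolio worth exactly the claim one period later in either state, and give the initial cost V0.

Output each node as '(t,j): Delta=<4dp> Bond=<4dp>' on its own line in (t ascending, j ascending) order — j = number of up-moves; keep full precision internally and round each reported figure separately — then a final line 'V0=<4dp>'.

(0,0): Delta=1.2833 Bond=-10.8285
V0=63.6043

No-arbitrage ⇒ martingale measure with p* = (R−d)/(u−d) = 0.4776.
Terminal payoffs: V(1,0)=42.3300, V(1,1)=92.2000
Node (0,0) S=58.0000: V=(p*·92.2000+(1−p*)·42.3300)/1.04=63.6043; Δ=(92.2000−42.3300)/(80.6200−41.7600)=1.2833; B=V−Δ·S=-10.8285
Root portfolio cost Δ·58+B reproduces V0=63.6043.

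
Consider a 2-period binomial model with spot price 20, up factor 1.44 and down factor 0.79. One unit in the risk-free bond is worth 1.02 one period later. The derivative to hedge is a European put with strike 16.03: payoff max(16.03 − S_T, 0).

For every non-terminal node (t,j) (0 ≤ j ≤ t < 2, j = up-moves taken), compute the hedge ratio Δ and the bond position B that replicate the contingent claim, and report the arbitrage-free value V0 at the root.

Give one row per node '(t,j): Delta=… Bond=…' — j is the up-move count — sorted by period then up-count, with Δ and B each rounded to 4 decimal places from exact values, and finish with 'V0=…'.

No-arbitrage ⇒ martingale measure with p* = (R−d)/(u−d) = 0.3538.
Terminal values V(2,·): V(2,0)=3.5480, V(2,1)=0.0000, V(2,2)=0.0000
Node (1,0) S=15.8000: V=(p*·0.0000+(1−p*)·3.5480)/1.02=2.2476; Δ=(0.0000−3.5480)/(22.7520−12.4820)=-0.3455; B=V−Δ·S=7.7061
Node (1,1) S=28.8000: V=(p*·0.0000+(1−p*)·0.0000)/1.02=0.0000; Δ=(0.0000−0.0000)/(41.4720−22.7520)=0.0000; B=V−Δ·S=0.0000
Node (0,0) S=20.0000: V=(p*·0.0000+(1−p*)·2.2476)/1.02=1.4238; Δ=(0.0000−2.2476)/(28.8000−15.8000)=-0.1729; B=V−Δ·S=4.8817
Root portfolio cost Δ·20+B reproduces V0=1.4238.

(0,0): Delta=-0.1729 Bond=4.8817
(1,0): Delta=-0.3455 Bond=7.7061
(1,1): Delta=0.0000 Bond=0.0000
V0=1.4238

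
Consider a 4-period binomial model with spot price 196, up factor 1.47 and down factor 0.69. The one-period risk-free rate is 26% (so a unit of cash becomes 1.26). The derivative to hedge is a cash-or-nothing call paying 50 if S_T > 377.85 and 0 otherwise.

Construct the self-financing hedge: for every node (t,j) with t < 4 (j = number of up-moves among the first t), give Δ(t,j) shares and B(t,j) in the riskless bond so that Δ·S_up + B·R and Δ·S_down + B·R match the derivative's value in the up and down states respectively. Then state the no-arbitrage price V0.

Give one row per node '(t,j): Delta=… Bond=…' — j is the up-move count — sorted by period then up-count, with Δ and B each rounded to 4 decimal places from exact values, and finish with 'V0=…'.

(0,0): Delta=0.0705 Bond=0.1724
(1,0): Delta=0.1594 Bond=-11.8079
(1,1): Delta=0.0551 Bond=4.6475
(2,0): Delta=0.0000 Bond=0.0000
(2,1): Delta=0.1870 Bond=-20.3593
(2,2): Delta=0.0323 Bond=15.5141
(3,0): Delta=0.0000 Bond=0.0000
(3,1): Delta=0.0000 Bond=0.0000
(3,2): Delta=0.2193 Bond=-35.1038
(3,3): Delta=0.0000 Bond=39.6825
V0=13.9944

The replicating-portfolio and risk-neutral prices coincide; use p* = (1.26−0.69)/(1.47−0.69) = 0.7308 for the latter.
Terminal values V(4,·): V(4,0)=0.0000, V(4,1)=0.0000, V(4,2)=0.0000, V(4,3)=50.0000, V(4,4)=50.0000
  t=3,j=0: stock 64.3878 → up 94.6500 (V=0.0000), down 44.4276 (V=0.0000). Price 0.0000; hedge Δ=0.0000, bond B=0.0000.
  t=3,j=1: stock 137.1739 → up 201.6457 (V=0.0000), down 94.6500 (V=0.0000). Price 0.0000; hedge Δ=0.0000, bond B=0.0000.
  t=3,j=2: stock 292.2401 → up 429.5930 (V=50.0000), down 201.6457 (V=0.0000). Price 28.9988; hedge Δ=0.2193, bond B=-35.1038.
  t=3,j=3: stock 622.5985 → up 915.2198 (V=50.0000), down 429.5930 (V=50.0000). Price 39.6825; hedge Δ=0.0000, bond B=39.6825.
  t=2,j=0: stock 93.3156 → up 137.1739 (V=0.0000), down 64.3878 (V=0.0000). Price 0.0000; hedge Δ=0.0000, bond B=0.0000.
  t=2,j=1: stock 198.8028 → up 292.2401 (V=28.9988), down 137.1739 (V=0.0000). Price 16.8186; hedge Δ=0.1870, bond B=-20.3593.
  t=2,j=2: stock 423.5364 → up 622.5985 (V=39.6825), down 292.2401 (V=28.9988). Price 29.2112; hedge Δ=0.0323, bond B=15.5141.
  t=1,j=0: stock 135.2400 → up 198.8028 (V=16.8186), down 93.3156 (V=0.0000). Price 9.7544; hedge Δ=0.1594, bond B=-11.8079.
  t=1,j=1: stock 288.1200 → up 423.5364 (V=29.2112), down 198.8028 (V=16.8186). Price 20.5355; hedge Δ=0.0551, bond B=4.6475.
  t=0,j=0: stock 196.0000 → up 288.1200 (V=20.5355), down 135.2400 (V=9.7544). Price 13.9944; hedge Δ=0.0705, bond B=0.1724.
The time-0 hedge costs 13.9944, which is the no-arbitrage price.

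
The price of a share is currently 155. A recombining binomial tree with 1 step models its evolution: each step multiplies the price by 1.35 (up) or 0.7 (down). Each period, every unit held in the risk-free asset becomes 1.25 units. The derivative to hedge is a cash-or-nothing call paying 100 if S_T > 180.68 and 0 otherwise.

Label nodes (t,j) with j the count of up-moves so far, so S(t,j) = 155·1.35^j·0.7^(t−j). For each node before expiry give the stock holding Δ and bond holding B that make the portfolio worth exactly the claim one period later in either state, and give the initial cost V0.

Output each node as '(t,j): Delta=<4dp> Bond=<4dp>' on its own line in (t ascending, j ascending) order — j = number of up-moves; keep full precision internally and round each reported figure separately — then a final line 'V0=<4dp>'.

Under the risk-neutral measure, an up-move has probability p* = (R−d)/(u−d) = 0.8462 and values discount at R = 1.25.
Payoff layer (t=1): V(1,0)=0.0000, V(1,1)=100.0000
  t=0,j=0: stock 155.0000 → up 209.2500 (V=100.0000), down 108.5000 (V=0.0000). Price 67.6923; hedge Δ=0.9926, bond B=-86.1538.
Root portfolio cost Δ·155+B reproduces V0=67.6923.

(0,0): Delta=0.9926 Bond=-86.1538
V0=67.6923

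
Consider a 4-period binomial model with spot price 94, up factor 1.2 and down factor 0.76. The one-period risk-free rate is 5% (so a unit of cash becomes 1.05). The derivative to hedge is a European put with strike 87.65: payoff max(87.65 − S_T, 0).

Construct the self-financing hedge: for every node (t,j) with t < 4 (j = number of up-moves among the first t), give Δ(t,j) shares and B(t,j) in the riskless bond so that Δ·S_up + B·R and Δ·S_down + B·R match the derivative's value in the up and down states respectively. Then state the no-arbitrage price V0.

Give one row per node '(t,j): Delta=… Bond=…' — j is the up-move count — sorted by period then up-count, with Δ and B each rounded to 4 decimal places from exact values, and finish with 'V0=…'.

Under the risk-neutral measure, an up-move has probability p* = (R−d)/(u−d) = 0.6591 and values discount at R = 1.05.
Terminal payoffs: V(4,0)=56.2896, V(4,1)=38.1335, V(4,2)=9.4661, V(4,3)=0.0000, V(4,4)=0.0000
(3,0): S=41.2637. Δ = (V_up−V_dn)/(S_up−S_dn) = (38.1335−56.2896)/(49.5165−31.3604) = -1.0000. V = [p*·38.1335 + (1−p*)·56.2896]/1.05 = 42.2124. B = V − Δ·S = 83.4762.
(3,1): S=65.1533. Δ = (V_up−V_dn)/(S_up−S_dn) = (9.4661−38.1335)/(78.1839−49.5165) = -1.0000. V = [p*·9.4661 + (1−p*)·38.1335]/1.05 = 18.3229. B = V − Δ·S = 83.4762.
(3,2): S=102.8736. Δ = (V_up−V_dn)/(S_up−S_dn) = (0.0000−9.4661)/(123.4483−78.1839) = -0.2091. V = [p*·0.0000 + (1−p*)·9.4661]/1.05 = 3.0734. B = V − Δ·S = 24.5872.
(3,3): S=162.4320. Δ = (V_up−V_dn)/(S_up−S_dn) = (0.0000−0.0000)/(194.9184−123.4483) = 0.0000. V = [p*·0.0000 + (1−p*)·0.0000]/1.05 = 0.0000. B = V − Δ·S = 0.0000.
(2,0): S=54.2944. Δ = (V_up−V_dn)/(S_up−S_dn) = (18.3229−42.2124)/(65.1533−41.2637) = -1.0000. V = [p*·18.3229 + (1−p*)·42.2124]/1.05 = 25.2067. B = V − Δ·S = 79.5011.
(2,1): S=85.7280. Δ = (V_up−V_dn)/(S_up−S_dn) = (3.0734−18.3229)/(102.8736−65.1533) = -0.4043. V = [p*·3.0734 + (1−p*)·18.3229]/1.05 = 7.8782. B = V − Δ·S = 42.5362.
(2,2): S=135.3600. Δ = (V_up−V_dn)/(S_up−S_dn) = (0.0000−3.0734)/(162.4320−102.8736) = -0.0516. V = [p*·0.0000 + (1−p*)·3.0734]/1.05 = 0.9979. B = V − Δ·S = 7.9829.
(1,0): S=71.4400. Δ = (V_up−V_dn)/(S_up−S_dn) = (7.8782−25.2067)/(85.7280−54.2944) = -0.5513. V = [p*·7.8782 + (1−p*)·25.2067]/1.05 = 13.1292. B = V − Δ·S = 52.5122.
(1,1): S=112.8000. Δ = (V_up−V_dn)/(S_up−S_dn) = (0.9979−7.8782)/(135.3600−85.7280) = -0.1386. V = [p*·0.9979 + (1−p*)·7.8782]/1.05 = 3.1842. B = V − Δ·S = 18.8213.
(0,0): S=94.0000. Δ = (V_up−V_dn)/(S_up−S_dn) = (3.1842−13.1292)/(112.8000−71.4400) = -0.2404. V = [p*·3.1842 + (1−p*)·13.1292]/1.05 = 6.2615. B = V − Δ·S = 28.8637.
Self-financing check: at every node Δ·S+B equals the discounted successor values.

(0,0): Delta=-0.2404 Bond=28.8637
(1,0): Delta=-0.5513 Bond=52.5122
(1,1): Delta=-0.1386 Bond=18.8213
(2,0): Delta=-1.0000 Bond=79.5011
(2,1): Delta=-0.4043 Bond=42.5362
(2,2): Delta=-0.0516 Bond=7.9829
(3,0): Delta=-1.0000 Bond=83.4762
(3,1): Delta=-1.0000 Bond=83.4762
(3,2): Delta=-0.2091 Bond=24.5872
(3,3): Delta=0.0000 Bond=0.0000
V0=6.2615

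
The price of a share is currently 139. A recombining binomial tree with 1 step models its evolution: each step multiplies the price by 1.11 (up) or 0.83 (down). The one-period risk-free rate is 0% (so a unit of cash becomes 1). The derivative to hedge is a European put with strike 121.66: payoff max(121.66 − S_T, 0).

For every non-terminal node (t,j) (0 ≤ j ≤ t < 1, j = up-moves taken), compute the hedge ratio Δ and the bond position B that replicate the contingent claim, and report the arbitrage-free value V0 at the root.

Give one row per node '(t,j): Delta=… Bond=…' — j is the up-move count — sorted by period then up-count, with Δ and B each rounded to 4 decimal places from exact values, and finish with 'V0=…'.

(0,0): Delta=-0.1616 Bond=24.9354
V0=2.4711

The replicating-portfolio and risk-neutral prices coincide; use p* = (1−0.83)/(1.11−0.83) = 0.6071 for the latter.
Terminal values V(1,·): V(1,0)=6.2900, V(1,1)=0.0000
Node (0,0) S=139.0000: V=(p*·0.0000+(1−p*)·6.2900)/1=2.4711; Δ=(0.0000−6.2900)/(154.2900−115.3700)=-0.1616; B=V−Δ·S=24.9354
Root portfolio cost Δ·139+B reproduces V0=2.4711.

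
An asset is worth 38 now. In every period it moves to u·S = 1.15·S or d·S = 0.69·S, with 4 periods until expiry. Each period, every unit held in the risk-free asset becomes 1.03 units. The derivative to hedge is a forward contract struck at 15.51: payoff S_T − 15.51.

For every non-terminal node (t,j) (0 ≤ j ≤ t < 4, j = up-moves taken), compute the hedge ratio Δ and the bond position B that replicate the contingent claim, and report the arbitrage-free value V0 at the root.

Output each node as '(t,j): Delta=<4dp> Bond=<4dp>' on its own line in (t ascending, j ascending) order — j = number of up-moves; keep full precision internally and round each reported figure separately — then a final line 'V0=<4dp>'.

(0,0): Delta=1.0000 Bond=-13.7804
(1,0): Delta=1.0000 Bond=-14.1938
(1,1): Delta=1.0000 Bond=-14.1938
(2,0): Delta=1.0000 Bond=-14.6197
(2,1): Delta=1.0000 Bond=-14.6197
(2,2): Delta=1.0000 Bond=-14.6197
(3,0): Delta=1.0000 Bond=-15.0583
(3,1): Delta=1.0000 Bond=-15.0583
(3,2): Delta=1.0000 Bond=-15.0583
(3,3): Delta=1.0000 Bond=-15.0583
V0=24.2196

No-arbitrage ⇒ martingale measure with p* = (R−d)/(u−d) = 0.7391.
Terminal payoffs: V(4,0)=-6.8965, V(4,1)=-1.1542, V(4,2)=8.4164, V(4,3)=24.3673, V(4,4)=50.9522
(3,0): S=12.4833. Δ = (V_up−V_dn)/(S_up−S_dn) = (-1.1542−-6.8965)/(14.3558−8.6135) = 1.0000. V = [p*·-1.1542 + (1−p*)·-6.8965]/1.03 = -2.5749. B = V − Δ·S = -15.0583.
(3,1): S=20.8056. Δ = (V_up−V_dn)/(S_up−S_dn) = (8.4164−-1.1542)/(23.9264−14.3558) = 1.0000. V = [p*·8.4164 + (1−p*)·-1.1542]/1.03 = 5.7473. B = V − Δ·S = -15.0583.
(3,2): S=34.6759. Δ = (V_up−V_dn)/(S_up−S_dn) = (24.3673−8.4164)/(39.8773−23.9264) = 1.0000. V = [p*·24.3673 + (1−p*)·8.4164]/1.03 = 19.6177. B = V − Δ·S = -15.0583.
(3,3): S=57.7932. Δ = (V_up−V_dn)/(S_up−S_dn) = (50.9522−24.3673)/(66.4622−39.8773) = 1.0000. V = [p*·50.9522 + (1−p*)·24.3673]/1.03 = 42.7350. B = V − Δ·S = -15.0583.
(2,0): S=18.0918. Δ = (V_up−V_dn)/(S_up−S_dn) = (5.7473−-2.5749)/(20.8056−12.4833) = 1.0000. V = [p*·5.7473 + (1−p*)·-2.5749]/1.03 = 3.4721. B = V − Δ·S = -14.6197.
(2,1): S=30.1530. Δ = (V_up−V_dn)/(S_up−S_dn) = (19.6177−5.7473)/(34.6759−20.8056) = 1.0000. V = [p*·19.6177 + (1−p*)·5.7473]/1.03 = 15.5333. B = V − Δ·S = -14.6197.
(2,2): S=50.2550. Δ = (V_up−V_dn)/(S_up−S_dn) = (42.7350−19.6177)/(57.7932−34.6759) = 1.0000. V = [p*·42.7350 + (1−p*)·19.6177]/1.03 = 35.6353. B = V − Δ·S = -14.6197.
(1,0): S=26.2200. Δ = (V_up−V_dn)/(S_up−S_dn) = (15.5333−3.4721)/(30.1530−18.0918) = 1.0000. V = [p*·15.5333 + (1−p*)·3.4721]/1.03 = 12.0262. B = V − Δ·S = -14.1938.
(1,1): S=43.7000. Δ = (V_up−V_dn)/(S_up−S_dn) = (35.6353−15.5333)/(50.2550−30.1530) = 1.0000. V = [p*·35.6353 + (1−p*)·15.5333]/1.03 = 29.5062. B = V − Δ·S = -14.1938.
(0,0): S=38.0000. Δ = (V_up−V_dn)/(S_up−S_dn) = (29.5062−12.0262)/(43.7000−26.2200) = 1.0000. V = [p*·29.5062 + (1−p*)·12.0262]/1.03 = 24.2196. B = V − Δ·S = -13.7804.
The time-0 hedge costs 24.2196, which is the no-arbitrage price.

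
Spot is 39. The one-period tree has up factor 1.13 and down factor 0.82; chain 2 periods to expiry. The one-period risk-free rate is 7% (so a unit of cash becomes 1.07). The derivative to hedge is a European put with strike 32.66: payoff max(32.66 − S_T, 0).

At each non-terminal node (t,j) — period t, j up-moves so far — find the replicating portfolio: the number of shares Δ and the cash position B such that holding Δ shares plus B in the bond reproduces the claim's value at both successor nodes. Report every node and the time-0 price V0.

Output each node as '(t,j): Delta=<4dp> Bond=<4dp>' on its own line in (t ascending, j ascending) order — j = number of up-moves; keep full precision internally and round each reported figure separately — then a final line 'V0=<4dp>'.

The replicating-portfolio and risk-neutral prices coincide; use p* = (1.07−0.82)/(1.13−0.82) = 0.8065 for the latter.
Terminal payoffs: V(2,0)=6.4364, V(2,1)=0.0000, V(2,2)=0.0000
(1,0): S=31.9800. Δ = (V_up−V_dn)/(S_up−S_dn) = (0.0000−6.4364)/(36.1374−26.2236) = -0.6492. V = [p*·0.0000 + (1−p*)·6.4364]/1.07 = 1.1643. B = V − Δ·S = 21.9268.
(1,1): S=44.0700. Δ = (V_up−V_dn)/(S_up−S_dn) = (0.0000−0.0000)/(49.7991−36.1374) = 0.0000. V = [p*·0.0000 + (1−p*)·0.0000]/1.07 = 0.0000. B = V − Δ·S = 0.0000.
(0,0): S=39.0000. Δ = (V_up−V_dn)/(S_up−S_dn) = (0.0000−1.1643)/(44.0700−31.9800) = -0.0963. V = [p*·0.0000 + (1−p*)·1.1643]/1.07 = 0.2106. B = V − Δ·S = 3.9663.
Each (Δ,B) replicates both successor values, so the strategy is self-financing and V0 is arbitrage-free.

(0,0): Delta=-0.0963 Bond=3.9663
(1,0): Delta=-0.6492 Bond=21.9268
(1,1): Delta=0.0000 Bond=0.0000
V0=0.2106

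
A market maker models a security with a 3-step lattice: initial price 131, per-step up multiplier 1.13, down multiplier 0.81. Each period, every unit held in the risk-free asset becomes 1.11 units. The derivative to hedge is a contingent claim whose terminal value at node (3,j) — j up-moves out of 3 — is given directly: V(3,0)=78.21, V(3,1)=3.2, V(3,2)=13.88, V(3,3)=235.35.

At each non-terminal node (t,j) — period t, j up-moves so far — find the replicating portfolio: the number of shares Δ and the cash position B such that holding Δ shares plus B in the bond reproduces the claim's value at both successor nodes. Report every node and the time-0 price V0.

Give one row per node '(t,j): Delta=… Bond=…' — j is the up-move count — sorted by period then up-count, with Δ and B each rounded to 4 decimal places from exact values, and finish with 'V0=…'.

Risk-neutral probability p* = (R−d)/(u−d) = (1.11−0.81)/(1.13−0.81) = 0.9375.
Payoff layer (t=3): V(3,0)=78.2100, V(3,1)=3.2000, V(3,2)=13.8800, V(3,3)=235.3500
(2,0): S=85.9491. Δ = (V_up−V_dn)/(S_up−S_dn) = (3.2000−78.2100)/(97.1225−69.6188) = -2.7273. V = [p*·3.2000 + (1−p*)·78.2100]/1.11 = 7.1064. B = V − Δ·S = 241.5127.
(2,1): S=119.9043. Δ = (V_up−V_dn)/(S_up−S_dn) = (13.8800−3.2000)/(135.4919−97.1225) = 0.2783. V = [p*·13.8800 + (1−p*)·3.2000]/1.11 = 11.9032. B = V − Δ·S = -21.4718.
(2,2): S=167.2739. Δ = (V_up−V_dn)/(S_up−S_dn) = (235.3500−13.8800)/(189.0195−135.4919) = 4.1375. V = [p*·235.3500 + (1−p*)·13.8800]/1.11 = 199.5569. B = V − Δ·S = -492.5369.
(1,0): S=106.1100. Δ = (V_up−V_dn)/(S_up−S_dn) = (11.9032−7.1064)/(119.9043−85.9491) = 0.1413. V = [p*·11.9032 + (1−p*)·7.1064]/1.11 = 10.4535. B = V − Δ·S = -4.5363.
(1,1): S=148.0300. Δ = (V_up−V_dn)/(S_up−S_dn) = (199.5569−11.9032)/(167.2739−119.9043) = 3.9615. V = [p*·199.5569 + (1−p*)·11.9032]/1.11 = 169.2149. B = V − Δ·S = -417.2030.
(0,0): S=131.0000. Δ = (V_up−V_dn)/(S_up−S_dn) = (169.2149−10.4535)/(148.0300−106.1100) = 3.7872. V = [p*·169.2149 + (1−p*)·10.4535]/1.11 = 143.5066. B = V − Δ·S = -352.6228.
Each (Δ,B) replicates both successor values, so the strategy is self-financing and V0 is arbitrage-free.

(0,0): Delta=3.7872 Bond=-352.6228
(1,0): Delta=0.1413 Bond=-4.5363
(1,1): Delta=3.9615 Bond=-417.2030
(2,0): Delta=-2.7273 Bond=241.5127
(2,1): Delta=0.2783 Bond=-21.4718
(2,2): Delta=4.1375 Bond=-492.5369
V0=143.5066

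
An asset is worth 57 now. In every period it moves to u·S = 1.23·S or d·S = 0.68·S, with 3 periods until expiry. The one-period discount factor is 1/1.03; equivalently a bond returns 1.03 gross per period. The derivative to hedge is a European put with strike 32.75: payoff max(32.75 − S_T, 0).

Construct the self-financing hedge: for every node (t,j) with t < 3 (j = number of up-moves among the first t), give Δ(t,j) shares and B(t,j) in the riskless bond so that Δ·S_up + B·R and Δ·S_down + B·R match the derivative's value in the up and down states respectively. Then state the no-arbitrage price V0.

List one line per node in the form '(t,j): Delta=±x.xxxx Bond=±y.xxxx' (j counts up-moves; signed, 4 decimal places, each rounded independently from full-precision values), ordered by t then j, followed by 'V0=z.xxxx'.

No-arbitrage ⇒ martingale measure with p* = (R−d)/(u−d) = 0.6364.
Terminal values V(3,·): V(3,0)=14.8274, V(3,1)=0.3311, V(3,2)=0.0000, V(3,3)=0.0000
(2,0): S=26.3568. Δ = (V_up−V_dn)/(S_up−S_dn) = (0.3311−14.8274)/(32.4189−17.9226) = -1.0000. V = [p*·0.3311 + (1−p*)·14.8274]/1.03 = 5.4393. B = V − Δ·S = 31.7961.
(2,1): S=47.6748. Δ = (V_up−V_dn)/(S_up−S_dn) = (0.0000−0.3311)/(58.6400−32.4189) = -0.0126. V = [p*·0.0000 + (1−p*)·0.3311]/1.03 = 0.1169. B = V − Δ·S = 0.7190.
(2,2): S=86.2353. Δ = (V_up−V_dn)/(S_up−S_dn) = (0.0000−0.0000)/(106.0694−58.6400) = 0.0000. V = [p*·0.0000 + (1−p*)·0.0000]/1.03 = 0.0000. B = V − Δ·S = 0.0000.
(1,0): S=38.7600. Δ = (V_up−V_dn)/(S_up−S_dn) = (0.1169−5.4393)/(47.6748−26.3568) = -0.2497. V = [p*·0.1169 + (1−p*)·5.4393]/1.03 = 1.9926. B = V − Δ·S = 11.6697.
(1,1): S=70.1100. Δ = (V_up−V_dn)/(S_up−S_dn) = (0.0000−0.1169)/(86.2353−47.6748) = -0.0030. V = [p*·0.0000 + (1−p*)·0.1169]/1.03 = 0.0413. B = V − Δ·S = 0.2538.
(0,0): S=57.0000. Δ = (V_up−V_dn)/(S_up−S_dn) = (0.0413−1.9926)/(70.1100−38.7600) = -0.0622. V = [p*·0.0413 + (1−p*)·1.9926]/1.03 = 0.7290. B = V − Δ·S = 4.2767.
Self-financing check: at every node Δ·S+B equals the discounted successor values.

(0,0): Delta=-0.0622 Bond=4.2767
(1,0): Delta=-0.2497 Bond=11.6697
(1,1): Delta=-0.0030 Bond=0.2538
(2,0): Delta=-1.0000 Bond=31.7961
(2,1): Delta=-0.0126 Bond=0.7190
(2,2): Delta=0.0000 Bond=0.0000
V0=0.7290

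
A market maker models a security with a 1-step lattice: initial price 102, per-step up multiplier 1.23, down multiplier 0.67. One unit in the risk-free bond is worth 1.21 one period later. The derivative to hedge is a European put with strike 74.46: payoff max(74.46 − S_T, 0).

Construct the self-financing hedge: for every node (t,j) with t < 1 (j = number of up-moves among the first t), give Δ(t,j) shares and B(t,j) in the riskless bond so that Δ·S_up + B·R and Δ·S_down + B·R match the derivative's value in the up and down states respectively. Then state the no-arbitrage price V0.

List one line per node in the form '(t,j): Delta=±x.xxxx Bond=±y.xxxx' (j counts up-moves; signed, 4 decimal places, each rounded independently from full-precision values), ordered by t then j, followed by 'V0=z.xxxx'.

(0,0): Delta=-0.1071 Bond=11.1092
V0=0.1806

Under the risk-neutral measure, an up-move has probability p* = (R−d)/(u−d) = 0.9643 and values discount at R = 1.21.
Terminal payoffs: V(1,0)=6.1200, V(1,1)=0.0000
(0,0): S=102.0000. Δ = (V_up−V_dn)/(S_up−S_dn) = (0.0000−6.1200)/(125.4600−68.3400) = -0.1071. V = [p*·0.0000 + (1−p*)·6.1200]/1.21 = 0.1806. B = V − Δ·S = 11.1092.
Self-financing check: at every node Δ·S+B equals the discounted successor values.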